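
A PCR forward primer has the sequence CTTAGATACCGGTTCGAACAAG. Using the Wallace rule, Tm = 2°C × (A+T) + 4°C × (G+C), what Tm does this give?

Counting bases: G=5, A=7, C=5, T=5
AT pairs contribute 12, GC pairs contribute 10.
Tm = 4·10 + 2·12 = 40 + 24 = 64°C

64°C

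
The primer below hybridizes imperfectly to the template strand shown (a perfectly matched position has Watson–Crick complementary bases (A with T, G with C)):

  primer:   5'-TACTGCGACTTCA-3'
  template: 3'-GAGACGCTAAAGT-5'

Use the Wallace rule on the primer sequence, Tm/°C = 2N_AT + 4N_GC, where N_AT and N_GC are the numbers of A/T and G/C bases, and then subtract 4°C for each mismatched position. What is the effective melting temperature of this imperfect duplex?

Primer base counts: A=3, T=4, G=2, C=4 → A+T=7, G+C=6
Perfect-match Tm = 2(7) + 4(6) = 14 + 24 = 38°C
Mismatches (positions where the bases are not complementary): 3 (at positions 1, 2, 9)
Effective Tm = 38 − 3×4 = 38 − 12 = 26°C

26°C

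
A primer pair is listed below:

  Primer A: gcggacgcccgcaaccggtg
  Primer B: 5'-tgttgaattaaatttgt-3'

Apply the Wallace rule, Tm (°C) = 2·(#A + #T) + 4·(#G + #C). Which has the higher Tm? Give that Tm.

Primer A: A+T=4, G+C=16 → Tm = 2(4)+4(16) = 72°C
Primer B: A+T=14, G+C=3 → Tm = 2(14)+4(3) = 40°C
72°C vs 40°C → primer A is higher.

Primer A, 72°C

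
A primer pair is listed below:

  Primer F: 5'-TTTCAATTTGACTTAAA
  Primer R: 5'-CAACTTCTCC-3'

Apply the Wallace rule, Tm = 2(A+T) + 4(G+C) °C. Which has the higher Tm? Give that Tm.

Primer F, 40°C

Primer F: A+T=14, G+C=3 → Tm = 2(14)+4(3) = 40°C
Primer R: A+T=5, G+C=5 → Tm = 2(5)+4(5) = 30°C
40°C vs 30°C → primer F is higher.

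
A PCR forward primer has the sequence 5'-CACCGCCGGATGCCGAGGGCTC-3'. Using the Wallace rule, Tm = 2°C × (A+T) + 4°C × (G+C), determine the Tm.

78°C

C=9, G=8, T=2, A=3
A+T = 5, G+C = 17
Tm = 2(5) + 4(17) = 10 + 68 = 78°C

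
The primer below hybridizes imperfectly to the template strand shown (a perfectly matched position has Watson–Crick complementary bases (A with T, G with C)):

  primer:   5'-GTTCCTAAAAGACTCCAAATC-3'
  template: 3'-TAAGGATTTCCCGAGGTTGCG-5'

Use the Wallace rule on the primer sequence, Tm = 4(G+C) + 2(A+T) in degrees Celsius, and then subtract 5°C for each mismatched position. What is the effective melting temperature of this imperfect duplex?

33°C

Primer base counts: A=8, T=5, G=2, C=6 → A+T=13, G+C=8
Perfect-match Tm = 2(13) + 4(8) = 26 + 32 = 58°C
Mismatches (positions where the bases are not complementary): 5 (at positions 1, 10, 12, 19, 20)
Effective Tm = 58 − 5×5 = 58 − 25 = 33°C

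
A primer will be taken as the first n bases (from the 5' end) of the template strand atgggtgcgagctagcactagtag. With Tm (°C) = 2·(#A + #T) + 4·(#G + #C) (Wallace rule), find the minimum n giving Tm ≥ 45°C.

First 14 bases: ATGGGTGCGAGCTA → Tm = 44°C (< 45°C)
First 15 bases: ATGGGTGCGAGCTAG → Tm = 48°C (≥ 45°C)
Since every base adds ≥2°C, Tm only increases with n, so the threshold is first crossed at n = 15.

n = 15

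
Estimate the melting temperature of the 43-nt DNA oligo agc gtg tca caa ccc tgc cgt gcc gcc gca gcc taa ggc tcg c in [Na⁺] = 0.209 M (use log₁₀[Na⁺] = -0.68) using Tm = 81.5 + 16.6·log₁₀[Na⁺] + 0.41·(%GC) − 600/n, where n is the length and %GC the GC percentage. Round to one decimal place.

Length n = 43. Base counts: T=6, A=7, C=18, G=12
G+C = 30, so %GC = 30/43 × 100 = 69.767%
Salt term: 16.6 × (-0.68) = -11.288
GC term: 0.41 × 69.767 = 28.604; length term: −600/43 = −13.953
Tm = 81.5 + (-11.288) + 28.604 − 13.953 = 84.863 → 84.9°C

84.9°C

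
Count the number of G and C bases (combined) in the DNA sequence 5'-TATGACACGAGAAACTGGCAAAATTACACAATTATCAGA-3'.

Base counts: A=18, C=7, T=8, G=6
G+C = 6 + 7 = 13

13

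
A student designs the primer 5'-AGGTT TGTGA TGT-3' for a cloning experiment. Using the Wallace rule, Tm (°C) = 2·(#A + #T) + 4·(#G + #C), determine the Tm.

Scanning the sequence gives T=6, A=2, G=5, C=0.
A+T = 8, G+C = 5
Tm = 2×8 + 4×5 = 36°C

36°C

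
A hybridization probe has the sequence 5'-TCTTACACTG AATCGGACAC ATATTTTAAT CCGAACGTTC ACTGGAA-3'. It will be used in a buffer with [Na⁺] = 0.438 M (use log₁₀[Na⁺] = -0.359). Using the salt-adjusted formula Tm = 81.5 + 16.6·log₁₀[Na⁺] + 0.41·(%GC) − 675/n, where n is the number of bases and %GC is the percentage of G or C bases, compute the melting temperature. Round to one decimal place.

76.9°C

Length n = 47. C=11, A=15, T=14, G=7
G+C = 18, so %GC = 18/47 × 100 = 38.298%
Salt term: 16.6 × (-0.359) = -5.959
GC term: 0.41 × 38.298 = 15.702; length term: −675/47 = −14.362
Tm = 81.5 + (-5.959) + 15.702 − 14.362 = 76.881 → 76.9°C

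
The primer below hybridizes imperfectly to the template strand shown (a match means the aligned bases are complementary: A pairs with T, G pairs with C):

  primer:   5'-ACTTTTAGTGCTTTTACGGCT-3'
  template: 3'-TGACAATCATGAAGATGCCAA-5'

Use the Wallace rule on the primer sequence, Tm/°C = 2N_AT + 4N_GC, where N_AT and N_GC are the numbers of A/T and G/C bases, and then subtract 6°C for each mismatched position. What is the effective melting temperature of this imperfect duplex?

Primer base counts: A=3, T=10, G=4, C=4 → A+T=13, G+C=8
Perfect-match Tm = 2(13) + 4(8) = 26 + 32 = 58°C
Mismatches (positions where the bases are not complementary): 4 (at positions 4, 10, 14, 20)
Effective Tm = 58 − 4×6 = 58 − 24 = 34°C

34°C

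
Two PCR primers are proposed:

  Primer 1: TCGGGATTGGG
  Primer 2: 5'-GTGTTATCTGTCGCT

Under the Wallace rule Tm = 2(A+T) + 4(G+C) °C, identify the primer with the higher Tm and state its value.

Primer 1: A+T=4, G+C=7 → Tm = 2(4)+4(7) = 36°C
Primer 2: A+T=8, G+C=7 → Tm = 2(8)+4(7) = 44°C
36°C vs 44°C → primer 2 is higher.

Primer 2, 44°C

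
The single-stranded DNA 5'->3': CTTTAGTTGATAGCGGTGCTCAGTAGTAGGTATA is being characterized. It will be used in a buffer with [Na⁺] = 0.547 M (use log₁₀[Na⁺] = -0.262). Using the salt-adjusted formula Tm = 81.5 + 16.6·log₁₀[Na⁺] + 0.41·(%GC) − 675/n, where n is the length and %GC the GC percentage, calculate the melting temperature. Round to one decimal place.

Length n = 34. G=10, A=8, C=4, T=12
G+C = 14, so %GC = 14/34 × 100 = 41.176%
Salt term: 16.6 × (-0.262) = -4.349
GC term: 0.41 × 41.176 = 16.882; length term: −675/34 = −19.853
Tm = 81.5 + (-4.349) + 16.882 − 19.853 = 74.18 → 74.2°C

74.2°C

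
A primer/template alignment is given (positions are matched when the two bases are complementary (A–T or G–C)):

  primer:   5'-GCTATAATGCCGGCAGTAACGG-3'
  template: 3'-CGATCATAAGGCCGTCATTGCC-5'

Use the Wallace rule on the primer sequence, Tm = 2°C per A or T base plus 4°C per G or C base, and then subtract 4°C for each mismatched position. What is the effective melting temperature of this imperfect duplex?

56°C

Primer base counts: A=6, T=4, G=7, C=5 → A+T=10, G+C=12
Perfect-match Tm = 2(10) + 4(12) = 20 + 48 = 68°C
Mismatches (positions where the bases are not complementary): 3 (at positions 5, 6, 9)
Effective Tm = 68 − 3×4 = 68 − 12 = 56°C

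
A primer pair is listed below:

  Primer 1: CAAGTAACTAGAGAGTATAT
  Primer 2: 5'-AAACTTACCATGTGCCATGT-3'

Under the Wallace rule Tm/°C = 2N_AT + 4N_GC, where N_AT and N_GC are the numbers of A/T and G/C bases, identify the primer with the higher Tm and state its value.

Primer 2, 56°C

Primer 1: A+T=14, G+C=6 → Tm = 2(14)+4(6) = 52°C
Primer 2: A+T=12, G+C=8 → Tm = 2(12)+4(8) = 56°C
52°C vs 56°C → primer 2 is higher.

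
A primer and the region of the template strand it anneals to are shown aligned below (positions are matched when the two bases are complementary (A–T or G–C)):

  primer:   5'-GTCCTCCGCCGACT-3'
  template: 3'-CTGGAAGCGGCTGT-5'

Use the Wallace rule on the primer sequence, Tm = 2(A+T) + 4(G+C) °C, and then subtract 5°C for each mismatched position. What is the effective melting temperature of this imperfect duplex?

Primer base counts: A=1, T=3, G=3, C=7 → A+T=4, G+C=10
Perfect-match Tm = 2(4) + 4(10) = 8 + 40 = 48°C
Mismatches (positions where the bases are not complementary): 3 (at positions 2, 6, 14)
Effective Tm = 48 − 3×5 = 48 − 15 = 33°C

33°C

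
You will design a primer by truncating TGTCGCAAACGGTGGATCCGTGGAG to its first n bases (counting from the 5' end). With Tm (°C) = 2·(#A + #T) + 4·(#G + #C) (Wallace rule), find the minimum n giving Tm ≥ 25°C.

First 8 bases: TGTCGCAA → Tm = 24°C (< 25°C)
First 9 bases: TGTCGCAAA → Tm = 26°C (≥ 25°C)
Since every base adds ≥2°C, Tm only increases with n, so the threshold is first crossed at n = 9.

n = 9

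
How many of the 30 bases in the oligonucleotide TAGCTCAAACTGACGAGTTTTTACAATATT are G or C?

9

T=11, C=5, G=4, A=10
Total G or C: 4 + 5 = 9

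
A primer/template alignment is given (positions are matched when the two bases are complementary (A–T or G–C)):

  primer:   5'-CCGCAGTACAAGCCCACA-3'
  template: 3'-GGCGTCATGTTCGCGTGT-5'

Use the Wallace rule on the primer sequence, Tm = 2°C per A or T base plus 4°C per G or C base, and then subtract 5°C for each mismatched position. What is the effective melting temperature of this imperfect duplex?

53°C

Primer base counts: A=6, T=1, G=3, C=8 → A+T=7, G+C=11
Perfect-match Tm = 2(7) + 4(11) = 14 + 44 = 58°C
Mismatches (positions where the bases are not complementary): 1 (at position 14)
Effective Tm = 58 − 1×5 = 58 − 5 = 53°C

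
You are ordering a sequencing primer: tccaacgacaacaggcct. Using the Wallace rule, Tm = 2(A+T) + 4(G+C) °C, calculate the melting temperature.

Counting bases: A=6, C=7, T=2, G=3
So N_AT = 8 and N_GC = 10.
Tm = 2×8 + 4×10 = 56°C

56°C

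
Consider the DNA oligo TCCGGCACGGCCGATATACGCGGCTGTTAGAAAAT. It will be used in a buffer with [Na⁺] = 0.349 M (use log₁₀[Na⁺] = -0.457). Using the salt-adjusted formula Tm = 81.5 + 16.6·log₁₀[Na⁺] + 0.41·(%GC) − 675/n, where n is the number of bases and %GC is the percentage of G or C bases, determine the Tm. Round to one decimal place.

76.9°C

Length n = 35. Scanning the sequence gives A=9, T=7, C=9, G=10.
G+C = 19, so %GC = 19/35 × 100 = 54.286%
Salt term: 16.6 × (-0.457) = -7.586
GC term: 0.41 × 54.286 = 22.257; length term: −675/35 = −19.286
Tm = 81.5 + (-7.586) + 22.257 − 19.286 = 76.885 → 76.9°C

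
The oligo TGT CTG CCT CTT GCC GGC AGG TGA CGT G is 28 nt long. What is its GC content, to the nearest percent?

64%

Counting bases: C=8, A=2, T=8, G=10
G+C = 10 + 8 = 18 out of 28 bases
%GC = 18/28 × 100 = 64.29% ≈ 64%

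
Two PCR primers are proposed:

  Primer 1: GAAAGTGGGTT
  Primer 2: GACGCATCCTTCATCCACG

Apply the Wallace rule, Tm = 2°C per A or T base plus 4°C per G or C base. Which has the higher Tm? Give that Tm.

Primer 2, 60°C

Primer 1: A+T=6, G+C=5 → Tm = 2(6)+4(5) = 32°C
Primer 2: A+T=8, G+C=11 → Tm = 2(8)+4(11) = 60°C
32°C vs 60°C → primer 2 is higher.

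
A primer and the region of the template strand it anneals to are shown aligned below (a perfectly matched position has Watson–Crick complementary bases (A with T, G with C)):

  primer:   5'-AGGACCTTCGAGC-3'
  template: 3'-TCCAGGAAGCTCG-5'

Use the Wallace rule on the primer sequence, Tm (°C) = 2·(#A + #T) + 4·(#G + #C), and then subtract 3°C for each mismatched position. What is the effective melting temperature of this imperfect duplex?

Primer base counts: A=3, T=2, G=4, C=4 → A+T=5, G+C=8
Perfect-match Tm = 2(5) + 4(8) = 10 + 32 = 42°C
Mismatches (positions where the bases are not complementary): 1 (at position 4)
Effective Tm = 42 − 1×3 = 42 − 3 = 39°C

39°C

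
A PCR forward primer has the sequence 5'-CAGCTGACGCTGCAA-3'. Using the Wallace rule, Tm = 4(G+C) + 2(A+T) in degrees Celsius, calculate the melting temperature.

48°C

C=5, A=4, T=2, G=4
A+T = 6, G+C = 9
Tm = 4·9 + 2·6 = 36 + 12 = 48°C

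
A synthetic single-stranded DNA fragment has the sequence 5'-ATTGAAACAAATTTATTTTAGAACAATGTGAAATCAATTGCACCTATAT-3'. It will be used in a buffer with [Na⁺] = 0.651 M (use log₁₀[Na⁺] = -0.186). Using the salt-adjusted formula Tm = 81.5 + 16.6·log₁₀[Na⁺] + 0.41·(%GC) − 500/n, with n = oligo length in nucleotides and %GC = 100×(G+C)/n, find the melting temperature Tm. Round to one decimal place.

Length n = 49. Scanning the sequence gives G=5, C=6, A=21, T=17.
G+C = 11, so %GC = 11/49 × 100 = 22.449%
Salt term: 16.6 × (-0.186) = -3.088
GC term: 0.41 × 22.449 = 9.204; length term: −500/49 = −10.204
Tm = 81.5 + (-3.088) + 9.204 − 10.204 = 77.412 → 77.4°C

77.4°C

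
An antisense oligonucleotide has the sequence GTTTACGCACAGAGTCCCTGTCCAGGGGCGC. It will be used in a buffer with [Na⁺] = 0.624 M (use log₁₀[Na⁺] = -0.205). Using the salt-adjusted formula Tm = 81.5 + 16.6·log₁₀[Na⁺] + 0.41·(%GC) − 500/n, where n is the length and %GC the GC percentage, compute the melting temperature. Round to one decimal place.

88.4°C

Length n = 31. Base counts: G=10, T=6, C=10, A=5
G+C = 20, so %GC = 20/31 × 100 = 64.516%
Salt term: 16.6 × (-0.205) = -3.403
GC term: 0.41 × 64.516 = 26.452; length term: −500/31 = −16.129
Tm = 81.5 + (-3.403) + 26.452 − 16.129 = 88.42 → 88.4°C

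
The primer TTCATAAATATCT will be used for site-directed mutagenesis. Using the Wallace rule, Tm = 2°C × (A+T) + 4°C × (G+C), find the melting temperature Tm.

30°C

Scanning the sequence gives A=5, G=0, C=2, T=6.
A+T = 11, G+C = 2
Tm = 2(11) + 4(2) = 22 + 8 = 30°C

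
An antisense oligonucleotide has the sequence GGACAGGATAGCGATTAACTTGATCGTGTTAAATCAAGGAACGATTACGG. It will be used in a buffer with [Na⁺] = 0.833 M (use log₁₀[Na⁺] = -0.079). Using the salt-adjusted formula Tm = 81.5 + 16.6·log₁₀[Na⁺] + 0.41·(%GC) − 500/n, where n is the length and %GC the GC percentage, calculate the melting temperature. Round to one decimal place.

Length n = 50. C=7, A=17, T=12, G=14
G+C = 21, so %GC = 21/50 × 100 = 42%
Salt term: 16.6 × (-0.079) = -1.311
GC term: 0.41 × 42 = 17.22; length term: −500/50 = −10
Tm = 81.5 + (-1.311) + 17.22 − 10 = 87.409 → 87.4°C

87.4°C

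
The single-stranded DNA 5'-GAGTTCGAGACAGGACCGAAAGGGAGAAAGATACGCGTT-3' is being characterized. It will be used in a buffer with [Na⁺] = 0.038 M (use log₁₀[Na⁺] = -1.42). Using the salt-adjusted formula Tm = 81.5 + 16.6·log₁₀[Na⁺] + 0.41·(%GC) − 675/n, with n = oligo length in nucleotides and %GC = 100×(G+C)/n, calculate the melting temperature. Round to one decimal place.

Length n = 39. Counting bases: A=14, G=14, T=5, C=6
G+C = 20, so %GC = 20/39 × 100 = 51.282%
Salt term: 16.6 × (-1.42) = -23.572
GC term: 0.41 × 51.282 = 21.026; length term: −675/39 = −17.308
Tm = 81.5 + (-23.572) + 21.026 − 17.308 = 61.646 → 61.6°C

61.6°C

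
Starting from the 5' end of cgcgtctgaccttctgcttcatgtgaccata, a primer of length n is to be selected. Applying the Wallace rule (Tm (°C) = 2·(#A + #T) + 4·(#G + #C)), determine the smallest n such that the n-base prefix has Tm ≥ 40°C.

First 11 bases: CGCGTCTGACC → Tm = 38°C (< 40°C)
First 12 bases: CGCGTCTGACCT → Tm = 40°C (≥ 40°C)
Each additional base adds 2°C (A/T) or 4°C (G/C), so Tm is non-decreasing in n; n = 12 is the first length to reach 40°C.

n = 12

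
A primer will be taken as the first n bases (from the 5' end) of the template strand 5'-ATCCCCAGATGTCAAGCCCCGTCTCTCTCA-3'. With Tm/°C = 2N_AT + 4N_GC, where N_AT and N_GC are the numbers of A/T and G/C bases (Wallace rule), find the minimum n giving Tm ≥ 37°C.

First 12 bases: ATCCCCAGATGT → Tm = 36°C (< 37°C)
First 13 bases: ATCCCCAGATGTC → Tm = 40°C (≥ 37°C)
Each additional base adds 2°C (A/T) or 4°C (G/C), so Tm is non-decreasing in n; n = 13 is the first length to reach 37°C.

n = 13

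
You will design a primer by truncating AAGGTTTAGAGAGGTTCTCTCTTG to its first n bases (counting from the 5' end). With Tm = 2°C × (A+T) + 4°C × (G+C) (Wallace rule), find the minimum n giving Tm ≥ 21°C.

First 8 bases: AAGGTTTA → Tm = 20°C (< 21°C)
First 9 bases: AAGGTTTAG → Tm = 24°C (≥ 21°C)
Since every base adds ≥2°C, Tm only increases with n, so the threshold is first crossed at n = 9.

n = 9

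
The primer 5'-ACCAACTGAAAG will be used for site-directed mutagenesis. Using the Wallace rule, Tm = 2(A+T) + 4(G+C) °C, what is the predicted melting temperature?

34°C

Scanning the sequence gives C=3, T=1, G=2, A=6.
So N_AT = 7 and N_GC = 5.
Tm = 4·5 + 2·7 = 20 + 14 = 34°C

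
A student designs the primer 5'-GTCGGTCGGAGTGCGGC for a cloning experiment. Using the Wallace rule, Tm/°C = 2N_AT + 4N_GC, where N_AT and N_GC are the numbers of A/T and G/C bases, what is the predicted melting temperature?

Base counts: T=3, C=4, G=9, A=1
A+T = 4, G+C = 13
Tm = 2(4) + 4(13) = 8 + 52 = 60°C

60°C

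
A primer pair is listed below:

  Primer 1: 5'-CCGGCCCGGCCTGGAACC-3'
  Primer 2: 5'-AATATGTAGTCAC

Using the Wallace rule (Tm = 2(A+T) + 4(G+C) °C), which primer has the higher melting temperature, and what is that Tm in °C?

Primer 1: A+T=3, G+C=15 → Tm = 2(3)+4(15) = 66°C
Primer 2: A+T=9, G+C=4 → Tm = 2(9)+4(4) = 34°C
66°C vs 34°C → primer 1 is higher.

Primer 1, 66°C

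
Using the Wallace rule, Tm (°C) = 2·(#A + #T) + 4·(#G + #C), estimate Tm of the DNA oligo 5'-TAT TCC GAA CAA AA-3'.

Counting bases: T=3, C=3, A=7, G=1
So N_AT = 10 and N_GC = 4.
Tm = 2×10 + 4×4 = 36°C

36°C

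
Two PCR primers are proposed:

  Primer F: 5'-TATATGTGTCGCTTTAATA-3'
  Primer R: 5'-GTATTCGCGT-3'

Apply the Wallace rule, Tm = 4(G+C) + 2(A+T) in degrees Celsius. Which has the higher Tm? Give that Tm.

Primer F: A+T=14, G+C=5 → Tm = 2(14)+4(5) = 48°C
Primer R: A+T=5, G+C=5 → Tm = 2(5)+4(5) = 30°C
48°C vs 30°C → primer F is higher.

Primer F, 48°C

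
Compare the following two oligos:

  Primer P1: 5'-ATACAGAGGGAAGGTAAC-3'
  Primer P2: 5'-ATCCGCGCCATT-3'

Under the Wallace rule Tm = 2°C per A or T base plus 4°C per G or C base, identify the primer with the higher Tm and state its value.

Primer P1: A+T=10, G+C=8 → Tm = 2(10)+4(8) = 52°C
Primer P2: A+T=5, G+C=7 → Tm = 2(5)+4(7) = 38°C
52°C vs 38°C → primer P1 is higher.

Primer P1, 52°C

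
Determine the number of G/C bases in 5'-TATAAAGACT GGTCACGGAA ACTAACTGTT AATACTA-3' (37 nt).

A=15, C=6, T=10, G=6
G+C = 6 + 6 = 12

12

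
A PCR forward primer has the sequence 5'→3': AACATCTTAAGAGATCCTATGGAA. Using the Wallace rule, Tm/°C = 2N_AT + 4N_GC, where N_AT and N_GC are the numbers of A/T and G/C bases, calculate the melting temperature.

64°C

A=10, G=4, C=4, T=6
AT pairs contribute 16, GC pairs contribute 8.
Tm = 2(16) + 4(8) = 32 + 32 = 64°C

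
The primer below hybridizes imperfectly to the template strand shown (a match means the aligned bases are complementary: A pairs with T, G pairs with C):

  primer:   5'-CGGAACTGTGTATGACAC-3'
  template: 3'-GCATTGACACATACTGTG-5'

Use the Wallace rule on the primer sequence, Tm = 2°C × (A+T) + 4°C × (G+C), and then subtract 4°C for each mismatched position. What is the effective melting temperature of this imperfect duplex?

50°C

Primer base counts: A=5, T=4, G=5, C=4 → A+T=9, G+C=9
Perfect-match Tm = 2(9) + 4(9) = 18 + 36 = 54°C
Mismatches (positions where the bases are not complementary): 1 (at position 3)
Effective Tm = 54 − 1×4 = 54 − 4 = 50°C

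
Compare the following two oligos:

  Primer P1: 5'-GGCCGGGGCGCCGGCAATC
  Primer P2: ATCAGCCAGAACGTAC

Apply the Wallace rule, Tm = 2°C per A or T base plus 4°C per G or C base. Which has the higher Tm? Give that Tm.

Primer P1: A+T=3, G+C=16 → Tm = 2(3)+4(16) = 70°C
Primer P2: A+T=8, G+C=8 → Tm = 2(8)+4(8) = 48°C
70°C vs 48°C → primer P1 is higher.

Primer P1, 70°C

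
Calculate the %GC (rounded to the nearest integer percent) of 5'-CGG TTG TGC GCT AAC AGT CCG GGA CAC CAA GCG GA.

Base counts: G=12, C=10, T=5, A=8
G+C = 12 + 10 = 22 out of 35 bases
%GC = 22/35 × 100 = 62.86% ≈ 63%

63%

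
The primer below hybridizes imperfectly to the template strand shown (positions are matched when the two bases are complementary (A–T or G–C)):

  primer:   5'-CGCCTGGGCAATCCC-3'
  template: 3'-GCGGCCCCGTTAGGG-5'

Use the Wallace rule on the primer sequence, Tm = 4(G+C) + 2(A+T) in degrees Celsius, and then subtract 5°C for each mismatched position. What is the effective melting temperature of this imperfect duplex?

Primer base counts: A=2, T=2, G=4, C=7 → A+T=4, G+C=11
Perfect-match Tm = 2(4) + 4(11) = 8 + 44 = 52°C
Mismatches (positions where the bases are not complementary): 1 (at position 5)
Effective Tm = 52 − 1×5 = 52 − 5 = 47°C

47°C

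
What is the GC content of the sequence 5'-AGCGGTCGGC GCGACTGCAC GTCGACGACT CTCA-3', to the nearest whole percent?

68%

Counting bases: G=11, C=12, T=5, A=6
G+C = 11 + 12 = 23 out of 34 bases
%GC = 23/34 × 100 = 67.65% ≈ 68%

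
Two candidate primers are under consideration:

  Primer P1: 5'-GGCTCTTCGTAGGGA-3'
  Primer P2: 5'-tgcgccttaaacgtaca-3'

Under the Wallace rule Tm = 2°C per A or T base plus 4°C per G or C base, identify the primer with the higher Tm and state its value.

Primer P1: A+T=6, G+C=9 → Tm = 2(6)+4(9) = 48°C
Primer P2: A+T=9, G+C=8 → Tm = 2(9)+4(8) = 50°C
48°C vs 50°C → primer P2 is higher.

Primer P2, 50°C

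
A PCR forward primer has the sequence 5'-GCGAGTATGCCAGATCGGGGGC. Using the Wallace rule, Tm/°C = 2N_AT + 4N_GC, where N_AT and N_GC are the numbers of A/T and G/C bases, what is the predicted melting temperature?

74°C

Base counts: A=4, T=3, C=5, G=10
A+T = 7, G+C = 15
Tm = 4·15 + 2·7 = 60 + 14 = 74°C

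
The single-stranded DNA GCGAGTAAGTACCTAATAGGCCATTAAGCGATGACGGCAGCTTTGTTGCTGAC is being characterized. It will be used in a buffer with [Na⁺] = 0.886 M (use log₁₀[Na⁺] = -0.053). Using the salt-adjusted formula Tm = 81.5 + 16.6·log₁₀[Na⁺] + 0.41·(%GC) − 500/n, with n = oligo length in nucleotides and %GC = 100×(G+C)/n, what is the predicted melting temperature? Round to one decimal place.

91.3°C

Length n = 53. Base counts: T=13, A=14, G=15, C=11
G+C = 26, so %GC = 26/53 × 100 = 49.057%
Salt term: 16.6 × (-0.053) = -0.88
GC term: 0.41 × 49.057 = 20.113; length term: −500/53 = −9.434
Tm = 81.5 + (-0.88) + 20.113 − 9.434 = 91.299 → 91.3°C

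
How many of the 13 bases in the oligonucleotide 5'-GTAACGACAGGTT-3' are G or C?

6

T=3, A=4, C=2, G=4
G+C = 4 + 2 = 6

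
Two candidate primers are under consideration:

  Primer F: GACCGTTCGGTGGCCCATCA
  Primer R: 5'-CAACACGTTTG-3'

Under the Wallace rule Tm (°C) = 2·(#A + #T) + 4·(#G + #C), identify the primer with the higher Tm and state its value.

Primer F: A+T=7, G+C=13 → Tm = 2(7)+4(13) = 66°C
Primer R: A+T=6, G+C=5 → Tm = 2(6)+4(5) = 32°C
66°C vs 32°C → primer F is higher.

Primer F, 66°C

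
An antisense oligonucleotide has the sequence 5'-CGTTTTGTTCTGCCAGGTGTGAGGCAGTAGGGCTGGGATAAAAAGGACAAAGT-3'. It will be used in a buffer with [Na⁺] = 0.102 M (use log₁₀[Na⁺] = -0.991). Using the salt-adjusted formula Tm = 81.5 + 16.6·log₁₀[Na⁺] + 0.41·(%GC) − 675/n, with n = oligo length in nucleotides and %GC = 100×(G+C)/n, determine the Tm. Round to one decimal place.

Length n = 53. Counting bases: G=19, T=13, C=7, A=14
G+C = 26, so %GC = 26/53 × 100 = 49.057%
Salt term: 16.6 × (-0.991) = -16.451
GC term: 0.41 × 49.057 = 20.113; length term: −675/53 = −12.736
Tm = 81.5 + (-16.451) + 20.113 − 12.736 = 72.426 → 72.4°C

72.4°C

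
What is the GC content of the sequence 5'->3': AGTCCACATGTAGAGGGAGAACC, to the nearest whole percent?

Base counts: A=8, G=7, T=3, C=5
G+C = 7 + 5 = 12 out of 23 bases
%GC = 12/23 × 100 = 52.17% ≈ 52%

52%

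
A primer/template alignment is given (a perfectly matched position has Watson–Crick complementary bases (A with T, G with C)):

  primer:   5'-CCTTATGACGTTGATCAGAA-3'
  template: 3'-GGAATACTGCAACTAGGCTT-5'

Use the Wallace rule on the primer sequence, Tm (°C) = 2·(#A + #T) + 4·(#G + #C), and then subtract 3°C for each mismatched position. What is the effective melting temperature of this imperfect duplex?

53°C

Primer base counts: A=6, T=6, G=4, C=4 → A+T=12, G+C=8
Perfect-match Tm = 2(12) + 4(8) = 24 + 32 = 56°C
Mismatches (positions where the bases are not complementary): 1 (at position 17)
Effective Tm = 56 − 1×3 = 56 − 3 = 53°C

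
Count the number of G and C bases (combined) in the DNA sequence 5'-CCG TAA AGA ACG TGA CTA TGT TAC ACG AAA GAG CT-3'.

15

Scanning the sequence gives T=7, A=13, G=8, C=7.
Total G or C: 8 + 7 = 15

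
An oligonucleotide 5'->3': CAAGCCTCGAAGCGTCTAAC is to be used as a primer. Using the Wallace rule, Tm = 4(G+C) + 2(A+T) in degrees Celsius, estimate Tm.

62°C

Scanning the sequence gives G=4, A=6, C=7, T=3.
A+T = 9, G+C = 11
Tm = 4·11 + 2·9 = 44 + 18 = 62°C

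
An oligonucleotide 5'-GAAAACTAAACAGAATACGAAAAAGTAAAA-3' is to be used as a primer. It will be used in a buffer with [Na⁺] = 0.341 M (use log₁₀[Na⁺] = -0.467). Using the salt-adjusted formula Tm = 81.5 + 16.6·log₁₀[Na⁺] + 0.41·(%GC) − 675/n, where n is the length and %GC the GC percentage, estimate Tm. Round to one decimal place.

60.8°C

Length n = 30. Scanning the sequence gives G=4, C=3, T=3, A=20.
G+C = 7, so %GC = 7/30 × 100 = 23.333%
Salt term: 16.6 × (-0.467) = -7.752
GC term: 0.41 × 23.333 = 9.567; length term: −675/30 = −22.5
Tm = 81.5 + (-7.752) + 9.567 − 22.5 = 60.815 → 60.8°C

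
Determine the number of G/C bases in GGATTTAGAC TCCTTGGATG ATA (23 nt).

Counting bases: G=6, A=6, C=3, T=8
Total G or C: 6 + 3 = 9

9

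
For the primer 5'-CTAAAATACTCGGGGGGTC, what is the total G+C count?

10

C=4, T=4, A=5, G=6
G+C = 6 + 4 = 10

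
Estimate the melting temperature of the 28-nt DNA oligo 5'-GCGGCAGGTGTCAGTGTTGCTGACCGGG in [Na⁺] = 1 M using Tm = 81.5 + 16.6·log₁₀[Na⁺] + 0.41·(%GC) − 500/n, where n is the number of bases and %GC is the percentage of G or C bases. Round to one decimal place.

Length n = 28. Counting bases: T=6, G=13, C=6, A=3
G+C = 19, so %GC = 19/28 × 100 = 67.857%
Salt term: 16.6 × (0) = 0
GC term: 0.41 × 67.857 = 27.821; length term: −500/28 = −17.857
Tm = 81.5 + (0) + 27.821 − 17.857 = 91.464 → 91.5°C

91.5°C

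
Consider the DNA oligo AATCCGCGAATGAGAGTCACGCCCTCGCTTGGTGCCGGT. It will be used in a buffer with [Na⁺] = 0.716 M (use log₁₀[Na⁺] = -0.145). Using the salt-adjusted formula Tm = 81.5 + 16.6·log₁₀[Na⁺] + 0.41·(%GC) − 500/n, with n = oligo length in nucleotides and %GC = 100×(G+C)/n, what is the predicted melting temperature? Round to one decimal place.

Length n = 39. Base counts: A=7, G=12, C=12, T=8
G+C = 24, so %GC = 24/39 × 100 = 61.538%
Salt term: 16.6 × (-0.145) = -2.407
GC term: 0.41 × 61.538 = 25.231; length term: −500/39 = −12.821
Tm = 81.5 + (-2.407) + 25.231 − 12.821 = 91.503 → 91.5°C

91.5°C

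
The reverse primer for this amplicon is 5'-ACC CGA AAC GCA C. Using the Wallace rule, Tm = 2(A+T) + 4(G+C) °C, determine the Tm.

G=2, T=0, C=6, A=5
A+T = 5, G+C = 8
Tm = 2(5) + 4(8) = 10 + 32 = 42°C

42°C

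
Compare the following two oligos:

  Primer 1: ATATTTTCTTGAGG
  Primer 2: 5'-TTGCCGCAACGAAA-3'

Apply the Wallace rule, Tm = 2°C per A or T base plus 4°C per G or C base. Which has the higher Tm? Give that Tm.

Primer 2, 42°C

Primer 1: A+T=10, G+C=4 → Tm = 2(10)+4(4) = 36°C
Primer 2: A+T=7, G+C=7 → Tm = 2(7)+4(7) = 42°C
36°C vs 42°C → primer 2 is higher.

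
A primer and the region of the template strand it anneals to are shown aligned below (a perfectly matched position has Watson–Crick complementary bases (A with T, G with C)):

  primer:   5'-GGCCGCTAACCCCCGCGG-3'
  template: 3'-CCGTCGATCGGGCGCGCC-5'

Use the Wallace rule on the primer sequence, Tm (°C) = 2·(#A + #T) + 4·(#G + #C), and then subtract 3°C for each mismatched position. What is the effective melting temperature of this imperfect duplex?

57°C

Primer base counts: A=2, T=1, G=6, C=9 → A+T=3, G+C=15
Perfect-match Tm = 2(3) + 4(15) = 6 + 60 = 66°C
Mismatches (positions where the bases are not complementary): 3 (at positions 4, 9, 13)
Effective Tm = 66 − 3×3 = 66 − 9 = 57°C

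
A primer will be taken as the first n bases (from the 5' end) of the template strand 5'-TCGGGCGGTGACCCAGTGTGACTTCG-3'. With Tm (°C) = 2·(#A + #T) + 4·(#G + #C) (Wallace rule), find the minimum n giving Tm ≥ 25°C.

First 6 bases: TCGGGC → Tm = 22°C (< 25°C)
First 7 bases: TCGGGCG → Tm = 26°C (≥ 25°C)
Since every base adds ≥2°C, Tm only increases with n, so the threshold is first crossed at n = 7.

n = 7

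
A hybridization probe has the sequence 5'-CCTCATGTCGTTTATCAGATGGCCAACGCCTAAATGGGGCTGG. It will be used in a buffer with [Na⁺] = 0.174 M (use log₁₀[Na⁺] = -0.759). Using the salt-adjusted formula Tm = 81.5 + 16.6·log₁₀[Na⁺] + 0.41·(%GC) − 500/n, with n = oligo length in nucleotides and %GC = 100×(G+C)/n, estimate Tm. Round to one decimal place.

Length n = 43. Scanning the sequence gives T=11, A=9, G=12, C=11.
G+C = 23, so %GC = 23/43 × 100 = 53.488%
Salt term: 16.6 × (-0.759) = -12.599
GC term: 0.41 × 53.488 = 21.93; length term: −500/43 = −11.628
Tm = 81.5 + (-12.599) + 21.93 − 11.628 = 79.203 → 79.2°C

79.2°C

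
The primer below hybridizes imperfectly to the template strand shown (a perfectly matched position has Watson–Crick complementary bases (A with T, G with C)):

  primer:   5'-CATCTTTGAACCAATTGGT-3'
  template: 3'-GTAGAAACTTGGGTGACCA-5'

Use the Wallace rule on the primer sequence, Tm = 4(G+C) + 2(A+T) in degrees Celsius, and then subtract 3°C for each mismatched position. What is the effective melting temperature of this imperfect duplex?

46°C

Primer base counts: A=5, T=7, G=3, C=4 → A+T=12, G+C=7
Perfect-match Tm = 2(12) + 4(7) = 24 + 28 = 52°C
Mismatches (positions where the bases are not complementary): 2 (at positions 13, 15)
Effective Tm = 52 − 2×3 = 52 − 6 = 46°C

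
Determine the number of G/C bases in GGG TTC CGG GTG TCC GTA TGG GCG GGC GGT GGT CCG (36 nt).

27

Base counts: T=8, C=8, G=19, A=1
Total G or C: 19 + 8 = 27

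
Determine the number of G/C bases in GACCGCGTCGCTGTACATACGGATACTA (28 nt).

15

Counting bases: G=7, A=7, T=6, C=8
G+C = 7 + 8 = 15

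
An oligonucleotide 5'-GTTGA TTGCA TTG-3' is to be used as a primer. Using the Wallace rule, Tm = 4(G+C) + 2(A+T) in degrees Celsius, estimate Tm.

Counting bases: G=4, T=6, C=1, A=2
So N_AT = 8 and N_GC = 5.
Tm = 2(8) + 4(5) = 16 + 20 = 36°C

36°C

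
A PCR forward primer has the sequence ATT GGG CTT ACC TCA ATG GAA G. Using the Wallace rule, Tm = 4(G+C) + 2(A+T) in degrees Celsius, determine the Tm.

Scanning the sequence gives A=6, T=6, G=6, C=4.
So N_AT = 12 and N_GC = 10.
Tm = 4·10 + 2·12 = 40 + 24 = 64°C

64°C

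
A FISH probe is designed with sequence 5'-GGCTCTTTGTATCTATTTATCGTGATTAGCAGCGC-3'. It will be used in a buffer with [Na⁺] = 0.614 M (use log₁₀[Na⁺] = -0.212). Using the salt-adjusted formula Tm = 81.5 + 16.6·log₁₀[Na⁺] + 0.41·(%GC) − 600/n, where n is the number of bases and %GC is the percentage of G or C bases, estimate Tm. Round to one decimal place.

Length n = 35. Counting bases: G=8, C=7, A=6, T=14
G+C = 15, so %GC = 15/35 × 100 = 42.857%
Salt term: 16.6 × (-0.212) = -3.519
GC term: 0.41 × 42.857 = 17.571; length term: −600/35 = −17.143
Tm = 81.5 + (-3.519) + 17.571 − 17.143 = 78.409 → 78.4°C

78.4°C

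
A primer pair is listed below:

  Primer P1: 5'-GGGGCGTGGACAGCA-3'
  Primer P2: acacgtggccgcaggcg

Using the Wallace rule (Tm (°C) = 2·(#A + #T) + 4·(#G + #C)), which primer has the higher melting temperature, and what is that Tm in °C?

Primer P1: A+T=4, G+C=11 → Tm = 2(4)+4(11) = 52°C
Primer P2: A+T=4, G+C=13 → Tm = 2(4)+4(13) = 60°C
52°C vs 60°C → primer P2 is higher.

Primer P2, 60°C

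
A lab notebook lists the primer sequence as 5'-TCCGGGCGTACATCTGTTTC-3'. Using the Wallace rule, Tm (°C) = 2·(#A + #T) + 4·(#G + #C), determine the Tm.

62°C

T=7, G=5, A=2, C=6
AT pairs contribute 9, GC pairs contribute 11.
Tm = 2(9) + 4(11) = 18 + 44 = 62°C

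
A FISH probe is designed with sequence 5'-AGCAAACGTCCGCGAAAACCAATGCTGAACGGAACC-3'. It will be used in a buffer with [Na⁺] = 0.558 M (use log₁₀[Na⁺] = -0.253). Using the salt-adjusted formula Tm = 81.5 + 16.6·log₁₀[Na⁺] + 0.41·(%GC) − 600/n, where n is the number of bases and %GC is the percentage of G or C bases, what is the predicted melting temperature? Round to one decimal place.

82.3°C

Length n = 36. G=8, A=14, T=3, C=11
G+C = 19, so %GC = 19/36 × 100 = 52.778%
Salt term: 16.6 × (-0.253) = -4.2
GC term: 0.41 × 52.778 = 21.639; length term: −600/36 = −16.667
Tm = 81.5 + (-4.2) + 21.639 − 16.667 = 82.272 → 82.3°C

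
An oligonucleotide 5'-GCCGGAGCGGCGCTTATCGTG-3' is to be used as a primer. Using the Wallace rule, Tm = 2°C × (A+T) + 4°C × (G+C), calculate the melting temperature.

Counting bases: T=4, G=9, C=6, A=2
So N_AT = 6 and N_GC = 15.
Tm = 2(6) + 4(15) = 12 + 60 = 72°C

72°C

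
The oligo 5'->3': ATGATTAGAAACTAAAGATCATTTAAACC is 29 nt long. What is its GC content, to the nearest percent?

24%

Counting bases: A=14, T=8, C=4, G=3
G+C = 3 + 4 = 7 out of 29 bases
%GC = 7/29 × 100 = 24.14% ≈ 24%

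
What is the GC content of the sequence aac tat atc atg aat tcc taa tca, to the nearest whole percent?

Base counts: C=5, A=10, T=8, G=1
G+C = 1 + 5 = 6 out of 24 bases
%GC = 6/24 × 100 = 25% ≈ 25%

25%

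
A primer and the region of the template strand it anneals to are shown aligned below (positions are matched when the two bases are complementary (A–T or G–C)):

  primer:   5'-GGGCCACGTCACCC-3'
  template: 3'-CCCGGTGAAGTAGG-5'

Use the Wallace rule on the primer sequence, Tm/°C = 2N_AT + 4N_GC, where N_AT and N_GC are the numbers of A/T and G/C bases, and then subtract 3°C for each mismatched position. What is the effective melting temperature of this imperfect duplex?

Primer base counts: A=2, T=1, G=4, C=7 → A+T=3, G+C=11
Perfect-match Tm = 2(3) + 4(11) = 6 + 44 = 50°C
Mismatches (positions where the bases are not complementary): 2 (at positions 8, 12)
Effective Tm = 50 − 2×3 = 50 − 6 = 44°C

44°C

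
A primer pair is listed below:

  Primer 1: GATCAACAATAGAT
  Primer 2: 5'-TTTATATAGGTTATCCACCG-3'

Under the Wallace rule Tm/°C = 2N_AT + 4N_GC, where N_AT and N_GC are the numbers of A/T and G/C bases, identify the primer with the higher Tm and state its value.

Primer 1: A+T=10, G+C=4 → Tm = 2(10)+4(4) = 36°C
Primer 2: A+T=13, G+C=7 → Tm = 2(13)+4(7) = 54°C
36°C vs 54°C → primer 2 is higher.

Primer 2, 54°C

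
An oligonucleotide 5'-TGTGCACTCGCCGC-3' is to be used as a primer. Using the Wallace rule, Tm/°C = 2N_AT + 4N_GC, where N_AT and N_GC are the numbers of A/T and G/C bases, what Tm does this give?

48°C

A=1, T=3, G=4, C=6
AT pairs contribute 4, GC pairs contribute 10.
Tm = 2×4 + 4×10 = 48°C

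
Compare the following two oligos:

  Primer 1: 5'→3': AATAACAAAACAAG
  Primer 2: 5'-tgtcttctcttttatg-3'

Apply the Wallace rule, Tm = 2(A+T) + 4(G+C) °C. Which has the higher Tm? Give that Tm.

Primer 1: A+T=11, G+C=3 → Tm = 2(11)+4(3) = 34°C
Primer 2: A+T=11, G+C=5 → Tm = 2(11)+4(5) = 42°C
34°C vs 42°C → primer 2 is higher.

Primer 2, 42°C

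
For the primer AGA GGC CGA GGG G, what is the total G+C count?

C=2, T=0, G=8, A=3
Total G or C: 8 + 2 = 10

10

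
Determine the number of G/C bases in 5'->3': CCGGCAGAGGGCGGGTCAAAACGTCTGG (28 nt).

19

G=12, T=3, A=6, C=7
Total G or C: 12 + 7 = 19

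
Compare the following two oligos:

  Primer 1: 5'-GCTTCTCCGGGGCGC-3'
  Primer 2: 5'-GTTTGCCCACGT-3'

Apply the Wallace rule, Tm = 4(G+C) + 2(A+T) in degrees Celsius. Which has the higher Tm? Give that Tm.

Primer 1: A+T=3, G+C=12 → Tm = 2(3)+4(12) = 54°C
Primer 2: A+T=5, G+C=7 → Tm = 2(5)+4(7) = 38°C
54°C vs 38°C → primer 1 is higher.

Primer 1, 54°C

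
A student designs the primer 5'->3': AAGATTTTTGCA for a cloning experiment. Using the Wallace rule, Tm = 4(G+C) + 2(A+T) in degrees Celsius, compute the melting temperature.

Counting bases: G=2, T=5, A=4, C=1
AT pairs contribute 9, GC pairs contribute 3.
Tm = 2(9) + 4(3) = 18 + 12 = 30°C

30°C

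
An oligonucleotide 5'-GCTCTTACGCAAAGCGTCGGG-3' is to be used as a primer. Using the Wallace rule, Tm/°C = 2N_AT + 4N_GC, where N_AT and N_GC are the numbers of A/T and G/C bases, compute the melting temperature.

Counting bases: A=4, G=7, T=4, C=6
AT pairs contribute 8, GC pairs contribute 13.
Tm = 2×8 + 4×13 = 68°C

68°C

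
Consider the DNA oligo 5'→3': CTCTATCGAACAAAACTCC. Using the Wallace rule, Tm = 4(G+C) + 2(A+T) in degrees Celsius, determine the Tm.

Base counts: G=1, A=7, T=4, C=7
AT pairs contribute 11, GC pairs contribute 8.
Tm = 2(11) + 4(8) = 22 + 32 = 54°C

54°C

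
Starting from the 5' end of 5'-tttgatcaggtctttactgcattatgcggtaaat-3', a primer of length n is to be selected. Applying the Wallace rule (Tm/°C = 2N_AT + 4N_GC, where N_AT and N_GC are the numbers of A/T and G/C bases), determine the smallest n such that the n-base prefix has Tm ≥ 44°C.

First 16 bases: TTTGATCAGGTCTTTA → Tm = 42°C (< 44°C)
First 17 bases: TTTGATCAGGTCTTTAC → Tm = 46°C (≥ 44°C)
Since every base adds ≥2°C, Tm only increases with n, so the threshold is first crossed at n = 17.

n = 17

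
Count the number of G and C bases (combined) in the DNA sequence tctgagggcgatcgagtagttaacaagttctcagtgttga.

Counting bases: C=6, T=12, A=10, G=12
G+C = 12 + 6 = 18

18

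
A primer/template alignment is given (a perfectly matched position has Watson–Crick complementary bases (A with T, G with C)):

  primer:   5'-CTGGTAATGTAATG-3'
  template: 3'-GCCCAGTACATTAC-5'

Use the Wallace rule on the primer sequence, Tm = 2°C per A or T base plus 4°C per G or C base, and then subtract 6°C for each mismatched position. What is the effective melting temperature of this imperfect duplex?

Primer base counts: A=4, T=5, G=4, C=1 → A+T=9, G+C=5
Perfect-match Tm = 2(9) + 4(5) = 18 + 20 = 38°C
Mismatches (positions where the bases are not complementary): 2 (at positions 2, 6)
Effective Tm = 38 − 2×6 = 38 − 12 = 26°C

26°C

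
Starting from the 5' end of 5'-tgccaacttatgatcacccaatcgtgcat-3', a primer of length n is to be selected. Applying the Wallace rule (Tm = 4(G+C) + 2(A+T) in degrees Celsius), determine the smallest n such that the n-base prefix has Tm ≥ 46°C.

n = 17

First 16 bases: TGCCAACTTATGATCA → Tm = 44°C (< 46°C)
First 17 bases: TGCCAACTTATGATCAC → Tm = 48°C (≥ 46°C)
Each additional base adds 2°C (A/T) or 4°C (G/C), so Tm is non-decreasing in n; n = 17 is the first length to reach 46°C.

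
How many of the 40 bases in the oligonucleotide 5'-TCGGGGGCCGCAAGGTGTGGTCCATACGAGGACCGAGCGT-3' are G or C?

27

Base counts: C=10, G=17, A=7, T=6
Total G or C: 17 + 10 = 27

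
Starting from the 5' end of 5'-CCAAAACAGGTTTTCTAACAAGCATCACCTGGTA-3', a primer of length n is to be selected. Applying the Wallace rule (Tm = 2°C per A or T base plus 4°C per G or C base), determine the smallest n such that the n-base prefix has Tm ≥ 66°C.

First 23 bases: CCAAAACAGGTTTTCTAACAAGC → Tm = 64°C (< 66°C)
First 24 bases: CCAAAACAGGTTTTCTAACAAGCA → Tm = 66°C (≥ 66°C)
Since every base adds ≥2°C, Tm only increases with n, so the threshold is first crossed at n = 24.

n = 24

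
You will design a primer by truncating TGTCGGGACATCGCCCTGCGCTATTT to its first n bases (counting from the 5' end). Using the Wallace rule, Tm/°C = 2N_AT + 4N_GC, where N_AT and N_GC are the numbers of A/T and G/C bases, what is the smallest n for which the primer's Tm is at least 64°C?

n = 19

First 18 bases: TGTCGGGACATCGCCCTG → Tm = 60°C (< 64°C)
First 19 bases: TGTCGGGACATCGCCCTGC → Tm = 64°C (≥ 64°C)
Since every base adds ≥2°C, Tm only increases with n, so the threshold is first crossed at n = 19.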